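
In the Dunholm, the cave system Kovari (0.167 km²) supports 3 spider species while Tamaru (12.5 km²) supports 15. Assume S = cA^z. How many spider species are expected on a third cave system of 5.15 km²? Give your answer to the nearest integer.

11

z = ln(15/3) / ln(12.5/0.167) = 1.6094 / 4.3155 = 0.3729
c = 3 / 0.167^0.3729 = 3 / 0.513 = 5.848
S₃ = 5.848 × 5.15^0.3729 = 5.848 × 1.843 ≈ 10.78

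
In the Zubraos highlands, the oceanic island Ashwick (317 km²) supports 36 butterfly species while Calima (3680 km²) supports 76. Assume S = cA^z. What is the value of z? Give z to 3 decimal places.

0.305

Taking logs: ln S = ln c + z ln A, so z = (ln S₂ − ln S₁)/(ln A₂ − ln A₁).
z = ln(76/36) / ln(3680/317) = ln(2.111) / ln(11.61) = 0.7472 / 2.4518 = 0.3048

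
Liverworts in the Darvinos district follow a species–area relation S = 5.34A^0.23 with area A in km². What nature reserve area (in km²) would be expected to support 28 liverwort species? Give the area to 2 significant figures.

1300 km²

28 = 5.34 × A^0.23  ⇒  A^0.23 = 28/5.34 = 5.243
ln A = ln(5.243) / 0.23 = 1.6570 / 0.23 = 7.2043
A = e^7.2043 ≈ 1345 km²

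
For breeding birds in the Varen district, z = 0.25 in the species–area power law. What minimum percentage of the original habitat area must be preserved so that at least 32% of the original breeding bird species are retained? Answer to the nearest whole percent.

1%

Need (A_new/A_old)^0.25 = 0.32, so A_new/A_old = 0.32^(1/0.25) = 0.32^4
ln(A_new/A_old) = ln 0.32 / 0.25 = -1.1394 / 0.25 = -4.5577
A_new/A_old = e^-4.5577 ≈ 0.01049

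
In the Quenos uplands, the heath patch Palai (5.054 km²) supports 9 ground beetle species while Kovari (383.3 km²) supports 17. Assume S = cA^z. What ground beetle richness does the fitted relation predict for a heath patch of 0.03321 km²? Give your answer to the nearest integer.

4

z = ln(17/9) / ln(383.3/5.054) = 0.6360 / 4.3286 = 0.1469
c = 9 / 5.054^0.1469 = 9 / 1.269 = 7.093
S₃ = 7.093 × 0.03321^0.1469 = 7.093 × 0.6064 ≈ 4.301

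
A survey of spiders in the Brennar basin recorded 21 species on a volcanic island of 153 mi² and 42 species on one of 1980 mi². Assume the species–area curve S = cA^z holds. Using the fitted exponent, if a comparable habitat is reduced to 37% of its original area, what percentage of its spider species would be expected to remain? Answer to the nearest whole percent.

76%

z = ln(42/21) / ln(1980/153) = 0.6931 / 2.5604 = 0.2707
S_new/S_old = (A_new/A_old)^z = 0.37^0.2707 = exp(0.2707 × -0.9943) = 0.764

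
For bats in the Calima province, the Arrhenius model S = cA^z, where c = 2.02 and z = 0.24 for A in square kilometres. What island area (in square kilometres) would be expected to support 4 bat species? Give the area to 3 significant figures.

17.2 square kilometres

4 = 2.02 × A^0.24  ⇒  A^0.24 = 4/2.02 = 1.98
ln A = ln(1.98) / 0.24 = 0.6832 / 0.24 = 2.8467
A = e^2.8467 ≈ 17.23 square kilometres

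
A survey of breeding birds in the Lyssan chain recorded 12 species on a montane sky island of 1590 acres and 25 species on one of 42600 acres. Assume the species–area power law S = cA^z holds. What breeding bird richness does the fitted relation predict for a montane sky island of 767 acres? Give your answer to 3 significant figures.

10.2

z = ln(25/12) / ln(42600/1590) = 0.7340 / 3.2881 = 0.2232
c = 12 / 1590^0.2232 = 12 / 5.183 = 2.315
S₃ = 2.315 × 767^0.2232 = 2.315 × 4.405 ≈ 10.2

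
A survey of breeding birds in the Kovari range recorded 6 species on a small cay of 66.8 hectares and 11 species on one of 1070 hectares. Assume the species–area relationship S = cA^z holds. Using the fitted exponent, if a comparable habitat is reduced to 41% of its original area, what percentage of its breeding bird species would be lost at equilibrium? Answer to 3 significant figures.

z = ln(11/6) / ln(1070/66.8) = 0.6061 / 2.7737 = 0.2185
S_new/S_old = (A_new/A_old)^z = 0.41^0.2185 = exp(0.2185 × -0.8916) = 0.823
Fraction lost = 1 − 0.823 = 0.177

17.7%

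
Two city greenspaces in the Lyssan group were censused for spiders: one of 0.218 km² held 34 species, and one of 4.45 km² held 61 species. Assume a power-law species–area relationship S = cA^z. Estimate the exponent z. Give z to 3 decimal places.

0.194

Taking logs: ln S = ln c + z ln A, so z = (ln S₂ − ln S₁)/(ln A₂ − ln A₁).
z = ln(61/34) / ln(4.45/0.218) = ln(1.794) / ln(20.41) = 0.5845 / 3.0162 = 0.1938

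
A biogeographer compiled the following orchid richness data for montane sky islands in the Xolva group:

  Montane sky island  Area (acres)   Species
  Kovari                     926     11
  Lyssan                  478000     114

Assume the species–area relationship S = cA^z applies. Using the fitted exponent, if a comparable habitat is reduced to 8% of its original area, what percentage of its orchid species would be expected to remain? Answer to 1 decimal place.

38.8%

z = ln(114/11) / ln(478000/926) = 2.3383 / 6.2465 = 0.3743
S_new/S_old = (A_new/A_old)^z = 0.08^0.3743 = exp(0.3743 × -2.5257) = 0.3885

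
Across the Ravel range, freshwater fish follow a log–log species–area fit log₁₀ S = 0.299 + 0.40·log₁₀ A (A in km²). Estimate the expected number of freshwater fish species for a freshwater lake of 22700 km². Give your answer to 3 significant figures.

110

S = 1.991 × 22700^0.4
ln S = ln 1.991 + 0.4 × ln 22700 = 0.6885 + 0.4 × 10.0301 = 4.7005
S = e^4.7005 ≈ 110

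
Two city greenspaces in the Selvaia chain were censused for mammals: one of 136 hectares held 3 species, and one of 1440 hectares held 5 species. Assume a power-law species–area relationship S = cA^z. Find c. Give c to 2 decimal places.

1.04

z = ln(S₂/S₁) / ln(A₂/A₁) = ln(5/3) / ln(1440/136) = 0.5108 / 2.3597 = 0.2165
c = S₁ / A₁^z = 3 / 136^0.2165 = 3 / 2.896 = 1.036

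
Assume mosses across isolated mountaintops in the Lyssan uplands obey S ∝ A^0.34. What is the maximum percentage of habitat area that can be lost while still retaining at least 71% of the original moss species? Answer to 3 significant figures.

63.5%

Need (A_new/A_old)^0.34 = 0.71, so A_new/A_old = 0.71^(1/0.34) = 0.71^2.941
ln(A_new/A_old) = ln 0.71 / 0.34 = -0.3425 / 0.34 = -1.0073
A_new/A_old = e^-1.0073 ≈ 0.3652
Fraction that can be lost = 1 − 0.3652 = 0.6348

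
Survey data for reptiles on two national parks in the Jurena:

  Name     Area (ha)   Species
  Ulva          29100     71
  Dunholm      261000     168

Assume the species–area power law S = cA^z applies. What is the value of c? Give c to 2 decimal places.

1.26

z = ln(S₂/S₁) / ln(A₂/A₁) = ln(168/71) / ln(261000/29100) = 0.8613 / 2.1938 = 0.3926
c = S₁ / A₁^z = 71 / 29100^0.3926 = 71 / 56.56 = 1.255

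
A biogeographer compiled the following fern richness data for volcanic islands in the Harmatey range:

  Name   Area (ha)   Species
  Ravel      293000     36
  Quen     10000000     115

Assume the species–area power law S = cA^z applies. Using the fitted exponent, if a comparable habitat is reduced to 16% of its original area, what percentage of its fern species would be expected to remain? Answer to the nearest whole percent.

z = ln(115/36) / ln(10000000/293000) = 1.1614 / 3.5302 = 0.3290
S_new/S_old = (A_new/A_old)^z = 0.16^0.3290 = exp(0.3290 × -1.8326) = 0.5472

55%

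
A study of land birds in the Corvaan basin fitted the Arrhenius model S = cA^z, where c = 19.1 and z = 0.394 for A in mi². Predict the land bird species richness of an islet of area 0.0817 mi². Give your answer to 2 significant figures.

7.1

S = 19.1 × 0.0817^0.394 = 19.1 × 0.3727 ≈ 7.119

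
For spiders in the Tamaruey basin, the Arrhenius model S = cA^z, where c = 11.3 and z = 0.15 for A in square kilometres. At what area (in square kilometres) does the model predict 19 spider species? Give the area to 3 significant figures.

32.0 square kilometres

19 = 11.3 × A^0.15  ⇒  A^0.15 = 19/11.3 = 1.681
ln A = ln(1.681) / 0.15 = 0.5196 / 0.15 = 3.4642
A = e^3.4642 ≈ 31.95 square kilometres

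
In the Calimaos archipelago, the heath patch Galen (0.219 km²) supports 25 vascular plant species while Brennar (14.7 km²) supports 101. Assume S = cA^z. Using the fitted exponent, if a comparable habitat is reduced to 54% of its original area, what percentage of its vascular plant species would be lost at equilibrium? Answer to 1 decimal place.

z = ln(101/25) / ln(14.7/0.219) = 1.3962 / 4.2065 = 0.3319
S_new/S_old = (A_new/A_old)^z = 0.54^0.3319 = exp(0.3319 × -0.6162) = 0.815
Fraction lost = 1 − 0.815 = 0.185

18.5%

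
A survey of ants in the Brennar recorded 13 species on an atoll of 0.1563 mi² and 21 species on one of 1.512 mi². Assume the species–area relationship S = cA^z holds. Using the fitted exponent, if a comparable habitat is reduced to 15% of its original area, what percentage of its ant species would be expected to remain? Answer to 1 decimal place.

z = ln(21/13) / ln(1.512/0.1563) = 0.4796 / 2.2694 = 0.2113
S_new/S_old = (A_new/A_old)^z = 0.15^0.2113 = exp(0.2113 × -1.8971) = 0.6697

67.0%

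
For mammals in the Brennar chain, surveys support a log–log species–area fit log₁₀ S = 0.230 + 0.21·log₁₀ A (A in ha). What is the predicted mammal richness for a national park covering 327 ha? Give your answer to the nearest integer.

S = 1.698 × 327^0.21 = 1.698 × 3.373 ≈ 5.729

6 species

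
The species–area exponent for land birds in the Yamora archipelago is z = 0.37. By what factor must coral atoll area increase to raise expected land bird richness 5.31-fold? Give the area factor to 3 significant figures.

(A₂/A₁)^0.37 = 5.31, so A₂/A₁ = 5.31^(1/0.37) = 5.31^2.703
ln(A₂/A₁) = ln 5.31 / 0.37 = 1.6696 / 0.37 = 4.5124
A₂/A₁ = e^4.5124 ≈ 91.14

91.1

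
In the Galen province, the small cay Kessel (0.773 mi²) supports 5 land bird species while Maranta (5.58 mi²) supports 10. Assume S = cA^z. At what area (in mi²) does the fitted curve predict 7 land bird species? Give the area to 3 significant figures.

2.02 mi²

z = ln(10/5) / ln(5.58/0.773) = 0.6931 / 1.9767 = 0.3507
c = 5 / 0.773^0.3507 = 5 / 0.9137 = 5.472
A = (7/5.472)^(1/0.3507) ⇒ ln A = ln(1.279)/0.3507 = 0.7020
A = e^0.7020 ≈ 2.018 mi²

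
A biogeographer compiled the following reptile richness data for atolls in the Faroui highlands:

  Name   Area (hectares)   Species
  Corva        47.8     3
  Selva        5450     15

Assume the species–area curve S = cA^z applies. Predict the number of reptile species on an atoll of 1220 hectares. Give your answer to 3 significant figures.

z = ln(15/3) / ln(5450/47.8) = 1.6094 / 4.7363 = 0.3398
c = 3 / 47.8^0.3398 = 3 / 3.721 = 0.8062
S₃ = 0.8062 × 1220^0.3398 = 0.8062 × 11.19 ≈ 9.02

9.02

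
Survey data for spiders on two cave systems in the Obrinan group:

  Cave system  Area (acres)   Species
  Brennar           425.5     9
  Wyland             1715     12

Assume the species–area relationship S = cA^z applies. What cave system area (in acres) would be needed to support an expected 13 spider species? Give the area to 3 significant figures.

z = ln(12/9) / ln(1715/425.5) = 0.2877 / 1.3939 = 0.2064
c = 9 / 425.5^0.2064 = 9 / 3.488 = 2.58
A = (13/2.58)^(1/0.2064) ⇒ ln A = ln(5.038)/0.2064 = 7.8350
A = e^7.8350 ≈ 2528 acres

2530 acres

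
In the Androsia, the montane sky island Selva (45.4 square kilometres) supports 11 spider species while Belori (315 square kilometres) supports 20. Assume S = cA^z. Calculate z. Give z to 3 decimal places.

0.309

Taking logs: ln S = ln c + z ln A, so z = (ln S₂ − ln S₁)/(ln A₂ − ln A₁).
z = ln(20/11) / ln(315/45.4) = ln(1.818) / ln(6.938) = 0.5978 / 1.9371 = 0.3086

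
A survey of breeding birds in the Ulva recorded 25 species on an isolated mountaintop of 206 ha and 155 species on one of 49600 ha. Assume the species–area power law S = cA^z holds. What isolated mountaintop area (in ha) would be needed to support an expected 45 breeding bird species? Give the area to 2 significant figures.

z = ln(155/25) / ln(49600/206) = 1.8245 / 5.4839 = 0.3327
c = 25 / 206^0.3327 = 25 / 5.886 = 4.247
A = (45/4.247)^(1/0.3327) ⇒ ln A = ln(10.6)/0.3327 = 7.0945
A = e^7.0945 ≈ 1205 ha

1200 ha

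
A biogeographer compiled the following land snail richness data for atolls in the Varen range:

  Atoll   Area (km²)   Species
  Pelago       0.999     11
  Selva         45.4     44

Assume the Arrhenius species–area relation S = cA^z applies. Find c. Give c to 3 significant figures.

z = ln(S₂/S₁) / ln(A₂/A₁) = ln(44/11) / ln(45.4/0.999) = 1.3863 / 3.8165 = 0.3632
c = S₁ / A₁^z = 11 / 0.999^0.3632 = 11 / 0.9996 = 11

11.0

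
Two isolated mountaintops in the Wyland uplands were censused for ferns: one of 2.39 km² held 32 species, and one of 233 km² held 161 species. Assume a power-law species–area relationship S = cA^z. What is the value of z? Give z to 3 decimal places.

Taking logs: ln S = ln c + z ln A, so z = (ln S₂ − ln S₁)/(ln A₂ − ln A₁).
z = ln(161/32) / ln(233/2.39) = ln(5.031) / ln(97.49) = 1.6157 / 4.5797 = 0.3528

0.353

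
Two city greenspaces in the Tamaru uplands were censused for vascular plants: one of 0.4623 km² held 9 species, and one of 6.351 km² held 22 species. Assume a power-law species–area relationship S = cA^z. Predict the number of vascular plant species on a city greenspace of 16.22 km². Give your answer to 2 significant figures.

30

z = ln(22/9) / ln(6.351/0.4623) = 0.8938 / 2.6202 = 0.3411
c = 9 / 0.4623^0.3411 = 9 / 0.7686 = 11.71
S₃ = 11.71 × 16.22^0.3411 = 11.71 × 2.587 ≈ 30.29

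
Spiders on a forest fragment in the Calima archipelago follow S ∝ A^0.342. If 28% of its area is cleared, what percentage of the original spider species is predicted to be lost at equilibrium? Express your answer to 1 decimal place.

10.6%

S_new/S_old = (A_new/A_old)^z = 0.72^0.342
= exp(0.342 × ln 0.72) = exp(0.342 × -0.3285) = exp(-0.1123) ≈ 0.8937
Fraction lost = 1 − 0.8937 = 0.1063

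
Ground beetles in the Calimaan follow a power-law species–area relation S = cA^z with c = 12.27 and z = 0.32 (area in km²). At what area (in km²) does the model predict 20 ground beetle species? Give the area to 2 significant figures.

20 = 12.27 × A^0.32  ⇒  A^0.32 = 20/12.27 = 1.63
ln A = ln(1.63) / 0.32 = 0.4886 / 0.32 = 1.5268
A = e^1.5268 ≈ 4.603 km²

4.6 km²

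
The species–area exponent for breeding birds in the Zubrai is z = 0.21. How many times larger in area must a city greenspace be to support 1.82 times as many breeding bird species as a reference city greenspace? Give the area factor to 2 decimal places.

17.32

(A₂/A₁)^0.21 = 1.82, so A₂/A₁ = 1.82^(1/0.21) = 1.82^4.762
ln(A₂/A₁) = ln 1.82 / 0.21 = 0.5988 / 0.21 = 2.8516
A₂/A₁ = e^2.8516 ≈ 17.32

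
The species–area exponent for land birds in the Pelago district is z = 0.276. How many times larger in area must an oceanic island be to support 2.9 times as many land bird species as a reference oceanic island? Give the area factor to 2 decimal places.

47.35

(A₂/A₁)^0.276 = 2.9, so A₂/A₁ = 2.9^(1/0.276) = 2.9^3.623
ln(A₂/A₁) = ln 2.9 / 0.276 = 1.0647 / 0.276 = 3.8576
A₂/A₁ = e^3.8576 ≈ 47.35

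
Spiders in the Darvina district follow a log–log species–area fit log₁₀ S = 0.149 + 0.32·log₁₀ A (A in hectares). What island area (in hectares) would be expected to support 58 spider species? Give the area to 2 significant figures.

58 = 1.409 × A^0.32  ⇒  A^0.32 = 58/1.409 = 41.16
ln A = ln(41.16) / 0.32 = 3.7174 / 0.32 = 11.6167
A = e^11.6167 ≈ 110940 hectares

110000 hectares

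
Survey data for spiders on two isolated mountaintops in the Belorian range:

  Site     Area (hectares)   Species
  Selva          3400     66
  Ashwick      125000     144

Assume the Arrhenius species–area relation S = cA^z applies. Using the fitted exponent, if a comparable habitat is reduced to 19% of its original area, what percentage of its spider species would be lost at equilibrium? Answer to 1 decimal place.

30.2%

z = ln(144/66) / ln(125000/3400) = 0.7802 / 3.6045 = 0.2164
S_new/S_old = (A_new/A_old)^z = 0.19^0.2164 = exp(0.2164 × -1.6607) = 0.6981
Fraction lost = 1 − 0.6981 = 0.3019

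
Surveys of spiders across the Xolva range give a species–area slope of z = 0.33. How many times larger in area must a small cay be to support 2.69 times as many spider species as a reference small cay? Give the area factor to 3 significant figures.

(A₂/A₁)^0.33 = 2.69, so A₂/A₁ = 2.69^(1/0.33) = 2.69^3.03
ln(A₂/A₁) = ln 2.69 / 0.33 = 0.9895 / 0.33 = 2.9986
A₂/A₁ = e^2.9986 ≈ 20.06

20.1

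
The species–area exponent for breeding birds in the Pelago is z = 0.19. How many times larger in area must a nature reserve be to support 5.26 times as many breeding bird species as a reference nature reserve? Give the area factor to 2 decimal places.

6232.49

(A₂/A₁)^0.19 = 5.26, so A₂/A₁ = 5.26^(1/0.19) = 5.26^5.263
ln(A₂/A₁) = ln 5.26 / 0.19 = 1.6601 / 0.19 = 8.7375
A₂/A₁ = e^8.7375 ≈ 6232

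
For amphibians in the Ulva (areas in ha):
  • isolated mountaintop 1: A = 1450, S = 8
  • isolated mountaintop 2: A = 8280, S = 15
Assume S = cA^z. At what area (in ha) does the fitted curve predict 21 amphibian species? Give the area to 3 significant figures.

21000 ha

z = ln(15/8) / ln(8280/1450) = 0.6286 / 1.7423 = 0.3608
c = 8 / 1450^0.3608 = 8 / 13.82 = 0.5787
A = (21/0.5787)^(1/0.3608) ⇒ ln A = ln(36.29)/0.3608 = 9.9542
A = e^9.9542 ≈ 21040 ha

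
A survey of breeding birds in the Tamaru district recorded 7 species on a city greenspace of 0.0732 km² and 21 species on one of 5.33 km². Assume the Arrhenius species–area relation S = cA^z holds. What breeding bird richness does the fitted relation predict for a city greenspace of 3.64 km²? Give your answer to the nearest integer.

19

z = ln(21/7) / ln(5.33/0.0732) = 1.0986 / 4.2879 = 0.2562
c = 7 / 0.0732^0.2562 = 7 / 0.5118 = 13.68
S₃ = 13.68 × 3.64^0.2562 = 13.68 × 1.392 ≈ 19.05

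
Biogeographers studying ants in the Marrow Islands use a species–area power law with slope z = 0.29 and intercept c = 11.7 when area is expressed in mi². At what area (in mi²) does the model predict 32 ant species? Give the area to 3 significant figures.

32.1 mi²

32 = 11.7 × A^0.29  ⇒  A^0.29 = 32/11.7 = 2.735
ln A = ln(2.735) / 0.29 = 1.0061 / 0.29 = 3.4695
A = e^3.4695 ≈ 32.12 mi²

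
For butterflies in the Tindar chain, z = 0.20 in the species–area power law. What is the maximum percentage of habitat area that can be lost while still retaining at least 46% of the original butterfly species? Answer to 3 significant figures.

97.9%

Need (A_new/A_old)^0.2 = 0.46, so A_new/A_old = 0.46^(1/0.2) = 0.46^5
ln(A_new/A_old) = ln 0.46 / 0.2 = -0.7765 / 0.2 = -3.8826
A_new/A_old = e^-3.8826 ≈ 0.0206
Fraction that can be lost = 1 − 0.0206 = 0.9794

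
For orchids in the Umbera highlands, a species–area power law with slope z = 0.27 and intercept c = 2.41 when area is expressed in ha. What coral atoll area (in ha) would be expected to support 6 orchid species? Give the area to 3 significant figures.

29.3 ha

6 = 2.41 × A^0.27  ⇒  A^0.27 = 6/2.41 = 2.49
ln A = ln(2.49) / 0.27 = 0.9121 / 0.27 = 3.3783
A = e^3.3783 ≈ 29.32 ha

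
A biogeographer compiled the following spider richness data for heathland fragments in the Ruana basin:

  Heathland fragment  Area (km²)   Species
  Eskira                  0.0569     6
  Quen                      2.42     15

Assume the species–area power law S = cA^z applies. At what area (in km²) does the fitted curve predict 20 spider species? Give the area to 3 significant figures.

z = ln(15/6) / ln(2.42/0.0569) = 0.9163 / 3.7502 = 0.2443
c = 6 / 0.0569^0.2443 = 6 / 0.4964 = 12.09
A = (20/12.09)^(1/0.2443) ⇒ ln A = ln(1.655)/0.2443 = 2.0612
A = e^2.0612 ≈ 7.855 km²

7.86 km²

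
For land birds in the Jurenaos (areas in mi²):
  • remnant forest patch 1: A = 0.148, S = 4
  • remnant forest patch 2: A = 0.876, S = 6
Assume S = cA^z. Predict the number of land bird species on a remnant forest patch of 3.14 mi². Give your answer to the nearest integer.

8

z = ln(6/4) / ln(0.876/0.148) = 0.4055 / 1.7782 = 0.2280
c = 4 / 0.148^0.2280 = 4 / 0.6468 = 6.184
S₃ = 6.184 × 3.14^0.2280 = 6.184 × 1.298 ≈ 8.027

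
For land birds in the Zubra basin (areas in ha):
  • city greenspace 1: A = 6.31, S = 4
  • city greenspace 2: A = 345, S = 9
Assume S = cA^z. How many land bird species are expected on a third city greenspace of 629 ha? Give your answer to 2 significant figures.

10

z = ln(9/4) / ln(345/6.31) = 0.8109 / 4.0014 = 0.2027
c = 4 / 6.31^0.2027 = 4 / 1.453 = 2.754
S₃ = 2.754 × 629^0.2027 = 2.754 × 3.691 ≈ 10.16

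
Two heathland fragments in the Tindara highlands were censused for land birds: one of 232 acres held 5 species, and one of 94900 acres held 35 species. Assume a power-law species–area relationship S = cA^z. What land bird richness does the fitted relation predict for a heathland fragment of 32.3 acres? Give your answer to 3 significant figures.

z = ln(35/5) / ln(94900/232) = 1.9459 / 6.0138 = 0.3236
c = 5 / 232^0.3236 = 5 / 5.826 = 0.8582
S₃ = 0.8582 × 32.3^0.3236 = 0.8582 × 3.078 ≈ 2.642

2.64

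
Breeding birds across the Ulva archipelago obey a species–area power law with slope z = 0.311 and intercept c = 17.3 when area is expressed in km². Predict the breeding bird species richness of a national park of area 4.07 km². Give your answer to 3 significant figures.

26.8

S = 17.3 × 4.07^0.311
ln S = ln 17.3 + 0.311 × ln 4.07 = 2.8507 + 0.311 × 1.4036 = 3.2872
S = e^3.2872 ≈ 26.77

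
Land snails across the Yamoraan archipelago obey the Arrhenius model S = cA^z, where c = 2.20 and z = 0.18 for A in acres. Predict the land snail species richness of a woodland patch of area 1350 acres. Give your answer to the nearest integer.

8

S = 2.2 × 1350^0.18 = 2.2 × 3.66 ≈ 8.052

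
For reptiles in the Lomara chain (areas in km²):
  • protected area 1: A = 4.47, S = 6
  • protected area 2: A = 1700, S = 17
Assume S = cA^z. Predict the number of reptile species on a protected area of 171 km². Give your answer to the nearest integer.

z = ln(17/6) / ln(1700/4.47) = 1.0415 / 5.9410 = 0.1753
c = 6 / 4.47^0.1753 = 6 / 1.3 = 4.615
S₃ = 4.615 × 171^0.1753 = 4.615 × 2.463 ≈ 11.37

11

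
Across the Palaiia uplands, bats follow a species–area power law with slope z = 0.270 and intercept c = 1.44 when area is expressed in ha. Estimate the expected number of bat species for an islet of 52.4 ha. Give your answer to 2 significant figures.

4.2

S = 1.44 × 52.4^0.27 = 1.44 × 2.912 ≈ 4.194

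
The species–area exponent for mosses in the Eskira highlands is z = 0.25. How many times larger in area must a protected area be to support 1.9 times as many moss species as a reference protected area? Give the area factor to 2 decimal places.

(A₂/A₁)^0.25 = 1.9, so A₂/A₁ = 1.9^(1/0.25) = 1.9^4
ln(A₂/A₁) = ln 1.9 / 0.25 = 0.6419 / 0.25 = 2.5674
A₂/A₁ = e^2.5674 ≈ 13.03

13.03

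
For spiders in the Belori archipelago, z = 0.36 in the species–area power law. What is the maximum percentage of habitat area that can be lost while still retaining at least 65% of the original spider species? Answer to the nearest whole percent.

70%

Need (A_new/A_old)^0.36 = 0.65, so A_new/A_old = 0.65^(1/0.36) = 0.65^2.778
ln(A_new/A_old) = ln 0.65 / 0.36 = -0.4308 / 0.36 = -1.1966
A_new/A_old = e^-1.1966 ≈ 0.3022
Fraction that can be lost = 1 − 0.3022 = 0.6978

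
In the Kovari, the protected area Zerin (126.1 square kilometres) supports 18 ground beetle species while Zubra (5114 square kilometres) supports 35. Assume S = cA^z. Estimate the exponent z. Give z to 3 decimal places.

Taking logs: ln S = ln c + z ln A, so z = (ln S₂ − ln S₁)/(ln A₂ − ln A₁).
z = ln(35/18) / ln(5114/126.1) = ln(1.944) / ln(40.56) = 0.6650 / 3.7027 = 0.1796

0.180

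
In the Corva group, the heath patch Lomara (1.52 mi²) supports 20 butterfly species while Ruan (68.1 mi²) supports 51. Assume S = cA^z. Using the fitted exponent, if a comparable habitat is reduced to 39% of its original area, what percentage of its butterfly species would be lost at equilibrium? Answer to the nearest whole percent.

21%

z = ln(51/20) / ln(68.1/1.52) = 0.9361 / 3.8023 = 0.2462
S_new/S_old = (A_new/A_old)^z = 0.39^0.2462 = exp(0.2462 × -0.9416) = 0.7931
Fraction lost = 1 − 0.7931 = 0.2069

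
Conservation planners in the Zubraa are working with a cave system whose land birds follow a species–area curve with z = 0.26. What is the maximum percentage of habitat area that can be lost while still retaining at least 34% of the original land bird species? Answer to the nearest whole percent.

Need (A_new/A_old)^0.26 = 0.34, so A_new/A_old = 0.34^(1/0.26) = 0.34^3.846
ln(A_new/A_old) = ln 0.34 / 0.26 = -1.0788 / 0.26 = -4.1493
A_new/A_old = e^-4.1493 ≈ 0.01578
Fraction that can be lost = 1 − 0.01578 = 0.9842

98%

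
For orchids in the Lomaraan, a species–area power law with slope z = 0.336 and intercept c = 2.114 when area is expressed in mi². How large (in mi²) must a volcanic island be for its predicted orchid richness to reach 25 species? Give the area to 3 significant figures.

1560 mi²

25 = 2.114 × A^0.336  ⇒  A^0.336 = 25/2.114 = 11.83
ln A = ln(11.83) / 0.336 = 2.4703 / 0.336 = 7.3521
A = e^7.3521 ≈ 1559 mi²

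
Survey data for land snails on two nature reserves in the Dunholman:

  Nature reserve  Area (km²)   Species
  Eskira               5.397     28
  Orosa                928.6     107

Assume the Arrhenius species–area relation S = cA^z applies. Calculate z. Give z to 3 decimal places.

0.260

Taking logs: ln S = ln c + z ln A, so z = (ln S₂ − ln S₁)/(ln A₂ − ln A₁).
z = ln(107/28) / ln(928.6/5.397) = ln(3.821) / ln(172.1) = 1.3406 / 5.1478 = 0.2604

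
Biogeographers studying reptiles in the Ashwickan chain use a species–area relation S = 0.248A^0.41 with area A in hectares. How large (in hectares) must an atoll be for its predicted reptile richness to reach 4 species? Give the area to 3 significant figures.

4 = 0.248 × A^0.41  ⇒  A^0.41 = 4/0.248 = 16.13
ln A = ln(16.13) / 0.41 = 2.7806 / 0.41 = 6.7820
A = e^6.7820 ≈ 881.8 hectares

882 hectares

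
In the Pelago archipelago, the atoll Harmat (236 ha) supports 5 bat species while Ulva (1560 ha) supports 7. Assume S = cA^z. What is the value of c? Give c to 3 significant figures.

z = ln(S₂/S₁) / ln(A₂/A₁) = ln(7/5) / ln(1560/236) = 0.3365 / 1.8886 = 0.1782
c = S₁ / A₁^z = 5 / 236^0.1782 = 5 / 2.647 = 1.889

1.89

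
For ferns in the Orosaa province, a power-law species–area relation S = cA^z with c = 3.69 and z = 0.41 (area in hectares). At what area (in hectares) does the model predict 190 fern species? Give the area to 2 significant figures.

15000 hectares

190 = 3.69 × A^0.41  ⇒  A^0.41 = 190/3.69 = 51.49
ln A = ln(51.49) / 0.41 = 3.9414 / 0.41 = 9.6132
A = e^9.6132 ≈ 14960 hectares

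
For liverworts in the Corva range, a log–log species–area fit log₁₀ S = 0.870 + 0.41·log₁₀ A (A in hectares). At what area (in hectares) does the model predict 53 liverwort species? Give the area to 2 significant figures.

53 = 7.413 × A^0.41  ⇒  A^0.41 = 53/7.413 = 7.15
ln A = ln(7.15) / 0.41 = 1.9670 / 0.41 = 4.7977
A = e^4.7977 ≈ 121.2 hectares

120 hectares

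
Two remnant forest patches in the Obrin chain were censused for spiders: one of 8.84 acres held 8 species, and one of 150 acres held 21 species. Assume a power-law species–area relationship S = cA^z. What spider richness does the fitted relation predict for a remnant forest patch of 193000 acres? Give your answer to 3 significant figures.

z = ln(21/8) / ln(150/8.84) = 0.9651 / 2.8313 = 0.3409
c = 8 / 8.84^0.3409 = 8 / 2.102 = 3.806
S₃ = 3.806 × 193000^0.3409 = 3.806 × 63.33 ≈ 241

241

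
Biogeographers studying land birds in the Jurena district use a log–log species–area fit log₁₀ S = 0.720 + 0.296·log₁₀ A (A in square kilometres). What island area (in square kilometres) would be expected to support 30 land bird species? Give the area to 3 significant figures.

361 square kilometres

30 = 5.248 × A^0.296  ⇒  A^0.296 = 30/5.248 = 5.716
ln A = ln(5.716) / 0.296 = 1.7433 / 0.296 = 5.8896
A = e^5.8896 ≈ 361.3 square kilometres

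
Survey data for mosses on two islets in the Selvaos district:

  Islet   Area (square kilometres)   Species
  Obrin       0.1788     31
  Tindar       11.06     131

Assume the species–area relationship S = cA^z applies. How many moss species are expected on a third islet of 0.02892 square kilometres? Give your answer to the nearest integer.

z = ln(131/31) / ln(11.06/0.1788) = 1.4412 / 4.1248 = 0.3494
c = 31 / 0.1788^0.3494 = 31 / 0.548 = 56.57
S₃ = 56.57 × 0.02892^0.3494 = 56.57 × 0.29 ≈ 16.4

16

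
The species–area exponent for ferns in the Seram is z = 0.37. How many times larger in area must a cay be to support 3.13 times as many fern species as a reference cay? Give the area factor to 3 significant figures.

(A₂/A₁)^0.37 = 3.13, so A₂/A₁ = 3.13^(1/0.37) = 3.13^2.703
ln(A₂/A₁) = ln 3.13 / 0.37 = 1.1410 / 0.37 = 3.0839
A₂/A₁ = e^3.0839 ≈ 21.84

21.8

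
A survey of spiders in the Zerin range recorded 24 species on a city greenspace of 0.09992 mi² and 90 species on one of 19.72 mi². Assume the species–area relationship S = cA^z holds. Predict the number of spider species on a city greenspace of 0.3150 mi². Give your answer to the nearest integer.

z = ln(90/24) / ln(19.72/0.09992) = 1.3218 / 5.2850 = 0.2501
c = 24 / 0.09992^0.2501 = 24 / 0.5621 = 42.7
S₃ = 42.7 × 0.315^0.2501 = 42.7 × 0.7491 ≈ 31.98

32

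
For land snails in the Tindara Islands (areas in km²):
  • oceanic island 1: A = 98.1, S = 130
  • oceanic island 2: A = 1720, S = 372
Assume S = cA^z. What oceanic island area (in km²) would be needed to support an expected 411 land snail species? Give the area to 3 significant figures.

2260 km²

z = ln(372/130) / ln(1720/98.1) = 1.0514 / 2.8641 = 0.3671
c = 130 / 98.1^0.3671 = 130 / 5.384 = 24.15
A = (411/24.15)^(1/0.3671) ⇒ ln A = ln(17.02)/0.3671 = 7.7217
A = e^7.7217 ≈ 2257 km²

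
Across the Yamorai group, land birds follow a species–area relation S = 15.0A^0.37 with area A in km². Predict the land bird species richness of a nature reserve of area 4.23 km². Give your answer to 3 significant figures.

S = 15 × 4.23^0.37
ln S = ln 15 + 0.37 × ln 4.23 = 2.7081 + 0.37 × 1.4422 = 3.2417
S = e^3.2417 ≈ 25.58

25.6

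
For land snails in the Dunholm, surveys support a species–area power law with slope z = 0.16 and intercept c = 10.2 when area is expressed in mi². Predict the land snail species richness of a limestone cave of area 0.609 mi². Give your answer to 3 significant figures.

S = 10.2 × 0.609^0.16 = 10.2 × 0.9237 ≈ 9.422

9.42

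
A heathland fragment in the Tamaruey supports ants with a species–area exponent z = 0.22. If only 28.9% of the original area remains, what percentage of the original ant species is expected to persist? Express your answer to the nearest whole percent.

S_new/S_old = (A_new/A_old)^z = 0.289^0.22
= exp(0.22 × ln 0.289) = exp(0.22 × -1.2413) = exp(-0.2731) ≈ 0.761

76%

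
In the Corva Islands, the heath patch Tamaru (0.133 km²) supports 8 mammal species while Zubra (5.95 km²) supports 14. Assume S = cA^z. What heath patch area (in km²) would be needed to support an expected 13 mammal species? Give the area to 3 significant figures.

z = ln(14/8) / ln(5.95/0.133) = 0.5596 / 3.8008 = 0.1472
c = 8 / 0.133^0.1472 = 8 / 0.743 = 10.77
A = (13/10.77)^(1/0.1472) ⇒ ln A = ln(1.207)/0.1472 = 1.2801
A = e^1.2801 ≈ 3.597 km²

3.60 km²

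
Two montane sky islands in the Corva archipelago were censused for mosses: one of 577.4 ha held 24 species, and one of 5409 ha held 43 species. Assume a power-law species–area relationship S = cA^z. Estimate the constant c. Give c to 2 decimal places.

z = ln(S₂/S₁) / ln(A₂/A₁) = ln(43/24) / ln(5409/577.4) = 0.5831 / 2.2373 = 0.2606
c = S₁ / A₁^z = 24 / 577.4^0.2606 = 24 / 5.245 = 4.575

4.58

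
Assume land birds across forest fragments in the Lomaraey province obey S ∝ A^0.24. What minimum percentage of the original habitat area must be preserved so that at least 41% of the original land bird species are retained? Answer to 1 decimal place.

2.4%

Need (A_new/A_old)^0.24 = 0.41, so A_new/A_old = 0.41^(1/0.24) = 0.41^4.167
ln(A_new/A_old) = ln 0.41 / 0.24 = -0.8916 / 0.24 = -3.7150
A_new/A_old = e^-3.7150 ≈ 0.02436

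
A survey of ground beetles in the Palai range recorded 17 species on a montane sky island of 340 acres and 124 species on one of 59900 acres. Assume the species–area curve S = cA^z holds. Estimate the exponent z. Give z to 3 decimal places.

Taking logs: ln S = ln c + z ln A, so z = (ln S₂ − ln S₁)/(ln A₂ − ln A₁).
z = ln(124/17) / ln(59900/340) = ln(7.294) / ln(176.2) = 1.9871 / 5.1715 = 0.3842

0.384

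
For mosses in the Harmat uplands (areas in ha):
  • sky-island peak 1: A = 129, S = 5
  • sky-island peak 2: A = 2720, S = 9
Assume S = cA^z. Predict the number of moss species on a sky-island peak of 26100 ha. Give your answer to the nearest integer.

z = ln(9/5) / ln(2720/129) = 0.5878 / 3.0486 = 0.1928
c = 5 / 129^0.1928 = 5 / 2.552 = 1.959
S₃ = 1.959 × 26100^0.1928 = 1.959 × 7.105 ≈ 13.92

14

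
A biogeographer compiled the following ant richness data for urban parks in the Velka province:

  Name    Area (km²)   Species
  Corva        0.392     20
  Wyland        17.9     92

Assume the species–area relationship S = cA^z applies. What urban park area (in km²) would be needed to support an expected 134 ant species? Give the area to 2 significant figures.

46 km²

z = ln(92/20) / ln(17.9/0.392) = 1.5261 / 3.8213 = 0.3994
c = 20 / 0.392^0.3994 = 20 / 0.688 = 29.07
A = (134/29.07)^(1/0.3994) ⇒ ln A = ln(4.609)/0.3994 = 3.8264
A = e^3.8264 ≈ 45.9 km²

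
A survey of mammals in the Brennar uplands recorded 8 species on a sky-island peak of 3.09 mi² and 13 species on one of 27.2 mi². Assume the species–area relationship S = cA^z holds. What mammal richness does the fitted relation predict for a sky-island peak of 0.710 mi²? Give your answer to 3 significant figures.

5.76

z = ln(13/8) / ln(27.2/3.09) = 0.4855 / 2.1750 = 0.2232
c = 8 / 3.09^0.2232 = 8 / 1.286 = 6.219
S₃ = 6.219 × 0.71^0.2232 = 6.219 × 0.9264 ≈ 5.761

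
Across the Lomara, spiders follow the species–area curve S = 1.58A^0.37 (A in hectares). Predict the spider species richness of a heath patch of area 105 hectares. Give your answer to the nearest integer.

9

S = 1.58 × 105^0.37 = 1.58 × 5.596 ≈ 8.841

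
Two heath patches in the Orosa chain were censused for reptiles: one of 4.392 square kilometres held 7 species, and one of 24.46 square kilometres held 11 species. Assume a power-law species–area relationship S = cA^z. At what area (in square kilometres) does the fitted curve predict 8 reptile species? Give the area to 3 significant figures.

z = ln(11/7) / ln(24.46/4.392) = 0.4520 / 1.7173 = 0.2632
c = 7 / 4.392^0.2632 = 7 / 1.476 = 4.742
A = (8/4.742)^(1/0.2632) ⇒ ln A = ln(1.687)/0.2632 = 1.9871
A = e^1.9871 ≈ 7.294 square kilometres

7.29 square kilometres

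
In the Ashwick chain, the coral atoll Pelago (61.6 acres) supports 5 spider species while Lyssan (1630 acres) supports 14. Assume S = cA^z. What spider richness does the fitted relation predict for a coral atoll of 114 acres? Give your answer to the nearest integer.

6

z = ln(14/5) / ln(1630/61.6) = 1.0296 / 3.2757 = 0.3143
c = 5 / 61.6^0.3143 = 5 / 3.652 = 1.369
S₃ = 1.369 × 114^0.3143 = 1.369 × 4.431 ≈ 6.067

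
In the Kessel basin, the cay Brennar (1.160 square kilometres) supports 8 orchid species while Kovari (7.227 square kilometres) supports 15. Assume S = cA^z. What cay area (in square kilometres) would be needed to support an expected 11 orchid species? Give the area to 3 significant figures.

z = ln(15/8) / ln(7.227/1.16) = 0.6286 / 1.8294 = 0.3436
c = 8 / 1.16^0.3436 = 8 / 1.052 = 7.602
A = (11/7.602)^(1/0.3436) ⇒ ln A = ln(1.447)/0.3436 = 1.0752
A = e^1.0752 ≈ 2.931 square kilometres

2.93 square kilometres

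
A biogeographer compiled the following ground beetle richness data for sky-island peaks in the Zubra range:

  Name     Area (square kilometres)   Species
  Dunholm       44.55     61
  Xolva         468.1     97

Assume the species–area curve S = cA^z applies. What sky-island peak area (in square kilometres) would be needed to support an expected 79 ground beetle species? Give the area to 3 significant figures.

z = ln(97/61) / ln(468.1/44.55) = 0.4638 / 2.3521 = 0.1972
c = 61 / 44.55^0.1972 = 61 / 2.114 = 28.85
A = (79/28.85)^(1/0.1972) ⇒ ln A = ln(2.738)/0.1972 = 5.1078
A = e^5.1078 ≈ 165.3 square kilometres

165 square kilometres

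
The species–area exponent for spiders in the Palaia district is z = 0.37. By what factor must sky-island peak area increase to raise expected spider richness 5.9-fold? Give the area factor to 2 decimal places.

121.17

(A₂/A₁)^0.37 = 5.9, so A₂/A₁ = 5.9^(1/0.37) = 5.9^2.703
ln(A₂/A₁) = ln 5.9 / 0.37 = 1.7750 / 0.37 = 4.7972
A₂/A₁ = e^4.7972 ≈ 121.2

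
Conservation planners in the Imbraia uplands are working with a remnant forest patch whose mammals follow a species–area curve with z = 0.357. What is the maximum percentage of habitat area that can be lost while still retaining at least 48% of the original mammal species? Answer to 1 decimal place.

87.2%

Need (A_new/A_old)^0.357 = 0.48, so A_new/A_old = 0.48^(1/0.357) = 0.48^2.801
ln(A_new/A_old) = ln 0.48 / 0.357 = -0.7340 / 0.357 = -2.0559
A_new/A_old = e^-2.0559 ≈ 0.128
Fraction that can be lost = 1 − 0.128 = 0.872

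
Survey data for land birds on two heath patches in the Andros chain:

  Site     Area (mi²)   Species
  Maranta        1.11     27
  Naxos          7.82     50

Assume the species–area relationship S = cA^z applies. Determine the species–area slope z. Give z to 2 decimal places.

0.32

Taking logs: ln S = ln c + z ln A, so z = (ln S₂ − ln S₁)/(ln A₂ − ln A₁).
z = ln(50/27) / ln(7.82/1.11) = ln(1.852) / ln(7.045) = 0.6162 / 1.9523 = 0.3156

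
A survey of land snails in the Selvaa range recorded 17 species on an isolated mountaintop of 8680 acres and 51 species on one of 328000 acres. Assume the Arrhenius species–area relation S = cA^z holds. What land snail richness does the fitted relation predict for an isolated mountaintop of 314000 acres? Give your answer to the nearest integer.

z = ln(51/17) / ln(328000/8680) = 1.0986 / 3.6320 = 0.3025
c = 17 / 8680^0.3025 = 17 / 15.54 = 1.094
S₃ = 1.094 × 314000^0.3025 = 1.094 × 46 ≈ 50.33

50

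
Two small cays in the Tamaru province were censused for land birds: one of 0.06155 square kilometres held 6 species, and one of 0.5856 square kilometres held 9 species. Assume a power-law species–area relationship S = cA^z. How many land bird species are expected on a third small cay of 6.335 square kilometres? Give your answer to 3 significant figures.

13.8

z = ln(9/6) / ln(0.5856/0.06155) = 0.4055 / 2.2528 = 0.1800
c = 6 / 0.06155^0.1800 = 6 / 0.6055 = 9.91
S₃ = 9.91 × 6.335^0.1800 = 9.91 × 1.394 ≈ 13.82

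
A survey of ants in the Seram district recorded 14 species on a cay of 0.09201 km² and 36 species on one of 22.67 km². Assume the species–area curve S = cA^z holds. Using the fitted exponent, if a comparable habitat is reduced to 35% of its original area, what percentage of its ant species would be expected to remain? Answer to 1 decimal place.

z = ln(36/14) / ln(22.67/0.09201) = 0.9445 / 5.5069 = 0.1715
S_new/S_old = (A_new/A_old)^z = 0.35^0.1715 = exp(0.1715 × -1.0498) = 0.8352

83.5%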